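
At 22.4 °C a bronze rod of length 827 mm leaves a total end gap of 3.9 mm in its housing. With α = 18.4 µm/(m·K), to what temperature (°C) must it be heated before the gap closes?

α·L₀·ΔT = 3.9 mm ⇒ ΔT = 3.9 / (18.4×10⁻⁶ × 827.0) = 256.3 K.
T = 22.4 + 256.3 = 278.7 °C.

279 °C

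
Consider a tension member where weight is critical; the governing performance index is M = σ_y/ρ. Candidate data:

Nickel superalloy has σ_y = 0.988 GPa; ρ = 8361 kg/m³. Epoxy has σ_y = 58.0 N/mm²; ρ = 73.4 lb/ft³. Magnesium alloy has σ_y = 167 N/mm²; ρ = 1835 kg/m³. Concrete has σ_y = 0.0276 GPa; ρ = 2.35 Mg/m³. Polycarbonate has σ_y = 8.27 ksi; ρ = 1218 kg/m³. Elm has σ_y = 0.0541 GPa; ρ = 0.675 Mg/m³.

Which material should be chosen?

After converting to SI:
  nickel superalloy: σ_y = 988.0 MPa, ρ = 8361 kg/m³
  epoxy: σ_y = 58.00 MPa, ρ = 1176 kg/m³
  magnesium alloy: σ_y = 167.0 MPa, ρ = 1835 kg/m³
  concrete: σ_y = 27.60 MPa, ρ = 2350 kg/m³
  polycarbonate: σ_y = 57.02 MPa, ρ = 1218 kg/m³
  elm: σ_y = 54.10 MPa, ρ = 675.0 kg/m³
  nickel superalloy: M = 118 kN·m/kg
  magnesium alloy: M = 91.0 kN·m/kg
  elm: M = 80.1 kN·m/kg
  epoxy: M = 49.3 kN·m/kg
  polycarbonate: M = 46.8 kN·m/kg
  concrete: M = 11.7 kN·m/kg
Nickel superalloy has the largest M.

nickel superalloy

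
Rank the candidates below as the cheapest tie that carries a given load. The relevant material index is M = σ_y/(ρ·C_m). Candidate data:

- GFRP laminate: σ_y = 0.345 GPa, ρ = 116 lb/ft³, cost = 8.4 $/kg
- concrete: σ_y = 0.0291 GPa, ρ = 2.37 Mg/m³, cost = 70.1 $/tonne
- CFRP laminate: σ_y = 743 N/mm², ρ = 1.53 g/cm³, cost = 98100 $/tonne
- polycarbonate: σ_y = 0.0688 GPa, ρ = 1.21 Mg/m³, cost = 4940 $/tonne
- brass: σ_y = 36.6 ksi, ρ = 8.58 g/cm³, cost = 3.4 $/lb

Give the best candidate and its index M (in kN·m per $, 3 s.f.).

concrete, M = 175 kN·m per $

Convert each candidate to consistent units, then evaluate M:
  GFRP laminate: σ_y = 345.0 MPa, ρ = 1858 kg/m³, cost = 8.400 $/kg
  concrete: σ_y = 29.10 MPa, ρ = 2370 kg/m³, cost = 0.07010 $/kg
  CFRP laminate: σ_y = 743.0 MPa, ρ = 1530 kg/m³, cost = 98.10 $/kg
  polycarbonate: σ_y = 68.80 MPa, ρ = 1210 kg/m³, cost = 4.940 $/kg
  brass: σ_y = 252.3 MPa, ρ = 8580 kg/m³, cost = 7.496 $/kg
  concrete: M = 175 kN·m per $
  GFRP laminate: M = 22.1 kN·m per $
  polycarbonate: M = 11.5 kN·m per $
  CFRP laminate: M = 4.95 kN·m per $
  brass: M = 3.92 kN·m per $
Highest index: concrete.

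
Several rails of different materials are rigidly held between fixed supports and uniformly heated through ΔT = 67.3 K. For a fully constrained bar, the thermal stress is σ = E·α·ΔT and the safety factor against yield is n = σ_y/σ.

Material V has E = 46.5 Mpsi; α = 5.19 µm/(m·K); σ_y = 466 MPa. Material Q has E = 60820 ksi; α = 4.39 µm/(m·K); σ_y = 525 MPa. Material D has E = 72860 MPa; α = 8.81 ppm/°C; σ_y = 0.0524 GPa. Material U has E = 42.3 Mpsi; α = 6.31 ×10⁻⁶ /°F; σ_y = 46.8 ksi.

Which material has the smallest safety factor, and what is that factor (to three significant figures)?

material D, n = 1.21

In consistent units (E in GPa, α in ×10⁻⁶/K, σ_y in MPa):
  material V: E = 320.6, α = 5.19, σ_y = 466.0 → σ = 112 MPa, n = 4.16
  material Q: E = 419.3, α = 4.39, σ_y = 525.0 → σ = 124 MPa, n = 4.24
  material D: E = 72.86, α = 8.81, σ_y = 52.40 → σ = 43.2 MPa, n = 1.21
  material U: E = 291.6, α = 11.4, σ_y = 322.7 → σ = 223 MPa, n = 1.45
The minimum is material D at n = 1.21.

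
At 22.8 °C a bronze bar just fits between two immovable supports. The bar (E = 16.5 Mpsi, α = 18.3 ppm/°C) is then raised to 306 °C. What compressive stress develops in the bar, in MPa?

E = 16.5 Mpsi = 113.8 GPa.
ΔT = 283.2 K. Constrained thermal stress σ = E·α·ΔT = 113.8×10³ MPa × 18.3×10⁻⁶ × 283.2 = 590 MPa (compressive).

590 MPa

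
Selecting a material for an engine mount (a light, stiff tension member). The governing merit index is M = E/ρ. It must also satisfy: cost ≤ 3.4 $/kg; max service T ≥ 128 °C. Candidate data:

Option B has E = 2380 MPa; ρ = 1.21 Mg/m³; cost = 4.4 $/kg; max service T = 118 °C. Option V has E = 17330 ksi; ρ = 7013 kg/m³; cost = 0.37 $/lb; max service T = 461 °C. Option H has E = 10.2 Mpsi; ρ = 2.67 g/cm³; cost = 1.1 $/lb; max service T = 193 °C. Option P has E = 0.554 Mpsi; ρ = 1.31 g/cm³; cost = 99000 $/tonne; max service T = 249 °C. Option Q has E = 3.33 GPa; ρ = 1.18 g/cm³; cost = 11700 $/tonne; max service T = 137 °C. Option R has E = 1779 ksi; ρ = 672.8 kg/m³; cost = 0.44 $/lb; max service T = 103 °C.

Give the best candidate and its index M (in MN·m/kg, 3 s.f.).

Screen on constraints: cost ≤ 3.4 $/kg; max service T ≥ 128 °C. Survivors: option V, option H.
Normalizing units and computing the index:
  option V: E = 119.5 GPa, ρ = 7013 kg/m³
  option H: E = 70.33 GPa, ρ = 2670 kg/m³
  option H: M = 26.3 MN·m/kg
  option V: M = 17.0 MN·m/kg
Option H ranks first.

option H, M = 26.3 MN·m/kg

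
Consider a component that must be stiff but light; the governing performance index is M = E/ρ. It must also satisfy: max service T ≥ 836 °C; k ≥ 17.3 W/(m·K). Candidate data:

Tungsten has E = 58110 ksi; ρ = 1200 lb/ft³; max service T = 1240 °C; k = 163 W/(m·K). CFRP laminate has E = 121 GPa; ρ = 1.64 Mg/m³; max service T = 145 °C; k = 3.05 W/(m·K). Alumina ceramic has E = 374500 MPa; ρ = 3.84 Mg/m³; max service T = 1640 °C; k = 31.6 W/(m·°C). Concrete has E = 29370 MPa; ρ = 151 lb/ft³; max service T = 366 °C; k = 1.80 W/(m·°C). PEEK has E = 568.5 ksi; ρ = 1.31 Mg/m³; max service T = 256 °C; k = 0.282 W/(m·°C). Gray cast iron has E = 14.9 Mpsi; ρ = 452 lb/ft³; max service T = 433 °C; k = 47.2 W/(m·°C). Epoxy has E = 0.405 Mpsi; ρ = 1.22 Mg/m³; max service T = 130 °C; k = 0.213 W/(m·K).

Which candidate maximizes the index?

Screen on constraints: max service T ≥ 836 °C; k ≥ 17.3 W/(m·K). Survivors: tungsten, alumina ceramic.
Normalizing units and computing the index:
  tungsten: E = 400.7 GPa, ρ = 19220 kg/m³
  alumina ceramic: E = 374.5 GPa, ρ = 3840 kg/m³
  alumina ceramic: M = 97.5 MN·m/kg
  tungsten: M = 20.8 MN·m/kg
Alumina ceramic ranks first.

alumina ceramic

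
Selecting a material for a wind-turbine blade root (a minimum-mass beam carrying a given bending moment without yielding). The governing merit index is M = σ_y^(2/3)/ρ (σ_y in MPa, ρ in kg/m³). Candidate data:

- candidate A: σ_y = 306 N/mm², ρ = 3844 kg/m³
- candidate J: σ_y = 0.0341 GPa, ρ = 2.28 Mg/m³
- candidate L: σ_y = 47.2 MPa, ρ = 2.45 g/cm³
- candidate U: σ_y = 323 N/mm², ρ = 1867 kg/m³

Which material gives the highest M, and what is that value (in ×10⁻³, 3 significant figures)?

Putting every candidate on a common basis:
  candidate A: σ_y = 306.0 MPa, ρ = 3844 kg/m³
  candidate J: σ_y = 34.10 MPa, ρ = 2280 kg/m³
  candidate L: σ_y = 47.20 MPa, ρ = 2450 kg/m³
  candidate U: σ_y = 323.0 MPa, ρ = 1867 kg/m³
  candidate U: M = 25.2×10⁻³
  candidate A: M = 11.8×10⁻³
  candidate L: M = 5.33×10⁻³
  candidate J: M = 4.61×10⁻³
The maximum is for candidate U.

candidate U, M = 25.2×10⁻³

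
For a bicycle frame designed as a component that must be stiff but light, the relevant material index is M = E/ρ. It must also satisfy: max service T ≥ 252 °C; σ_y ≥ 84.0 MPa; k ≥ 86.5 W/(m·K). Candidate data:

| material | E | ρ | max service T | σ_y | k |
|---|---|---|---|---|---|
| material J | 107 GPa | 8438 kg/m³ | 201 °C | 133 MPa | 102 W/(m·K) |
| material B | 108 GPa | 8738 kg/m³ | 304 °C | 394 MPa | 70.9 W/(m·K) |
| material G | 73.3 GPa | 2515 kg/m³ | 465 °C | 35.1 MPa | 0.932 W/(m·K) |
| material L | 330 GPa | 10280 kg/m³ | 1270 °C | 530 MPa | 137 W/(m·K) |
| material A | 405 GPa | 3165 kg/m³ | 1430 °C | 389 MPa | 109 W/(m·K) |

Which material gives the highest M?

material A

Screen on constraints: max service T ≥ 252 °C; σ_y ≥ 84.0 MPa; k ≥ 86.5 W/(m·K). Survivors: material L, material A.
Per-candidate index values:
  material A: M = 128 MN·m/kg
  material L: M = 32.1 MN·m/kg
Material A has the largest M.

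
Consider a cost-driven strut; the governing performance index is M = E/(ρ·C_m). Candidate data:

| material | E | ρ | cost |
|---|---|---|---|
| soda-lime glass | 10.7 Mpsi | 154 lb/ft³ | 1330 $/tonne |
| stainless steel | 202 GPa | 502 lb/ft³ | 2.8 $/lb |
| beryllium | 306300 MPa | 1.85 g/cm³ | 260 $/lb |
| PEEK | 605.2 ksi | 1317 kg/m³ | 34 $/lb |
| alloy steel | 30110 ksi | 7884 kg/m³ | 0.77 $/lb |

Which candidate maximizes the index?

Putting every candidate on a common basis:
  soda-lime glass: E = 73.77 GPa, ρ = 2467 kg/m³, cost = 1.330 $/kg
  stainless steel: E = 202.0 GPa, ρ = 8041 kg/m³, cost = 6.173 $/kg
  beryllium: E = 306.3 GPa, ρ = 1850 kg/m³, cost = 573.2 $/kg
  PEEK: E = 4.173 GPa, ρ = 1317 kg/m³, cost = 74.96 $/kg
  alloy steel: E = 207.6 GPa, ρ = 7884 kg/m³, cost = 1.698 $/kg
  soda-lime glass: M = 22.5 MN·m per $
  alloy steel: M = 15.5 MN·m per $
  stainless steel: M = 4.07 MN·m per $
  beryllium: M = 0.289 MN·m per $
  PEEK: M = 0.0423 MN·m per $
The maximum is for soda-lime glass.

soda-lime glass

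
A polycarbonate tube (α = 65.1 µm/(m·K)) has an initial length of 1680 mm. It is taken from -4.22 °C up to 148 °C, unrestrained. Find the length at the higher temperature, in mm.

ΔT = 148 − (-4.22) = 152.2 K.
ΔL = α·L₀·ΔT = 65.1×10⁻⁶ × 1680 mm × 152.2 K = 16.6 mm.
L = L₀ + ΔL = 1680 + 16.6 = 1696.6 mm.

1696.6 mm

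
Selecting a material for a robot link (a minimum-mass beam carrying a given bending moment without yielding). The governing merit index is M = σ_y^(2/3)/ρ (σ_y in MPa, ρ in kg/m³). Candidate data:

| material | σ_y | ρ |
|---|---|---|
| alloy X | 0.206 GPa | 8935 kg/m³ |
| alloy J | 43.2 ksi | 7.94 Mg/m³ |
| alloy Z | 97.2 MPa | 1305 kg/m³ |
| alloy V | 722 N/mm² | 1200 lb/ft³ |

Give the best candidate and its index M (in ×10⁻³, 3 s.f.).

Normalizing units and computing the index:
  alloy X: σ_y = 206.0 MPa, ρ = 8935 kg/m³
  alloy J: σ_y = 297.9 MPa, ρ = 7940 kg/m³
  alloy Z: σ_y = 97.20 MPa, ρ = 1305 kg/m³
  alloy V: σ_y = 722.0 MPa, ρ = 19220 kg/m³
  alloy Z: M = 16.2×10⁻³
  alloy J: M = 5.62×10⁻³
  alloy V: M = 4.19×10⁻³
  alloy X: M = 3.90×10⁻³
The maximum is for alloy Z.

alloy Z, M = 16.2×10⁻³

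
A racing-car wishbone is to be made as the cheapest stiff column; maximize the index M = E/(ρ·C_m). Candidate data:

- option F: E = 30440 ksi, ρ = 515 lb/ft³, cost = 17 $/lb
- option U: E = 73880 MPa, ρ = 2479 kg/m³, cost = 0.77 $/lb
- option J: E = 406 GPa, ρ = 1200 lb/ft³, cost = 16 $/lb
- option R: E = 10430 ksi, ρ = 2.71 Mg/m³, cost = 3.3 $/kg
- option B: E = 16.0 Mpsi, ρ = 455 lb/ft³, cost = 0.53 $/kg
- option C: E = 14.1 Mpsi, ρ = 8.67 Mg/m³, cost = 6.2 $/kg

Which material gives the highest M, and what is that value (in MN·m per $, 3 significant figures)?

Convert each candidate to consistent units, then evaluate M:
  option F: E = 209.9 GPa, ρ = 8250 kg/m³, cost = 37.48 $/kg
  option U: E = 73.88 GPa, ρ = 2479 kg/m³, cost = 1.698 $/kg
  option J: E = 406.0 GPa, ρ = 19220 kg/m³, cost = 35.27 $/kg
  option R: E = 71.91 GPa, ρ = 2710 kg/m³, cost = 3.300 $/kg
  option B: E = 110.3 GPa, ρ = 7288 kg/m³, cost = 0.5300 $/kg
  option C: E = 97.22 GPa, ρ = 8670 kg/m³, cost = 6.200 $/kg
  option B: M = 28.6 MN·m per $
  option U: M = 17.6 MN·m per $
  option R: M = 8.04 MN·m per $
  option C: M = 1.81 MN·m per $
  option F: M = 0.679 MN·m per $
  option J: M = 0.599 MN·m per $
Highest index: option B.

option B, M = 28.6 MN·m per $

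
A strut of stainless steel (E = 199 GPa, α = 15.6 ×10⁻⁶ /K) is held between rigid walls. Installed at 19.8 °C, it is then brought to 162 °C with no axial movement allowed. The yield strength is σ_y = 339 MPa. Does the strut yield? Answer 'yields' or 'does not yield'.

ΔT = 142.2 K. Constrained thermal stress σ = E·α·ΔT = 199.0×10³ MPa × 15.6×10⁻⁶ × 142.2 = 441 MPa (compressive).
Compare to σ_y = 339 MPa: σ ≥ σ_y, so it yields.

yields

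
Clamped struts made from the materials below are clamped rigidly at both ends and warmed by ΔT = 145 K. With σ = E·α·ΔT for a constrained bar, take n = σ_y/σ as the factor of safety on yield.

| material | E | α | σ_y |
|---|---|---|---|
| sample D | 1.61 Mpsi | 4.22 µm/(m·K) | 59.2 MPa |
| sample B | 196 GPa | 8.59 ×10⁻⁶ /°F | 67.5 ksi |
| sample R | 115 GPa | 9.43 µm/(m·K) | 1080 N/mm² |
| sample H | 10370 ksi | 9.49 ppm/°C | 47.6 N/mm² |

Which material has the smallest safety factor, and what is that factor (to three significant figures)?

sample H, n = 0.484

Per material, after unit conversion:
  sample D: E = 11.10, α = 4.22, σ_y = 59.20 → σ = 6.79 MPa, n = 8.72
  sample B: E = 196.0, α = 15.5, σ_y = 465.4 → σ = 439 MPa, n = 1.06
  sample R: E = 115.0, α = 9.43, σ_y = 1080 → σ = 157 MPa, n = 6.87
  sample H: E = 71.50, α = 9.49, σ_y = 47.60 → σ = 98.4 MPa, n = 0.484
Smallest n: sample H with n = 0.484.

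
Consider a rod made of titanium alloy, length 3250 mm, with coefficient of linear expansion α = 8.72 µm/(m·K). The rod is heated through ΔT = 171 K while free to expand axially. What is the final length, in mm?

ΔL = α·L₀·ΔT = 8.72×10⁻⁶ × 3250 mm × 171.0 K = 4.85 mm.
L = L₀ + ΔL = 3250 + 4.85 = 3254.8 mm.

3254.8 mm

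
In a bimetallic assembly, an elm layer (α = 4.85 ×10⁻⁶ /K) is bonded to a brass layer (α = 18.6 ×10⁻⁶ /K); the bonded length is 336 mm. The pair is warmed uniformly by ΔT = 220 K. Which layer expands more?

brass

α(elm) = 4.85×10⁻⁶/K vs α(brass) = 18.6×10⁻⁶/K.
Higher α expands more for the same ΔT: brass.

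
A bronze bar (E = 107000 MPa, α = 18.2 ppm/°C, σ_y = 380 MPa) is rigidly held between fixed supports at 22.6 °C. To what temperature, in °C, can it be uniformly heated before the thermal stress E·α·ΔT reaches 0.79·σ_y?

177 °C

E = 107000 MPa = 107.0 GPa.
E·α·ΔT = 300.2 MPa ⇒ ΔT = 300.2 / (107.0×10³ × 18.2×10⁻⁶) = 154.2 K.
T = 22.6 + 154.2 = 176.8 °C.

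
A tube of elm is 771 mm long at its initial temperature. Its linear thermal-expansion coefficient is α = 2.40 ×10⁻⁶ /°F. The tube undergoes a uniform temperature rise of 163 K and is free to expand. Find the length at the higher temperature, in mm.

771.54 mm

Convert α: 2.40×10⁻⁶/°F × (9/5) = 4.32×10⁻⁶/K.
ΔL = α·L₀·ΔT = 4.32×10⁻⁶ × 771 mm × 163.0 K = 0.543 mm.
L = L₀ + ΔL = 771 + 0.543 = 771.54 mm.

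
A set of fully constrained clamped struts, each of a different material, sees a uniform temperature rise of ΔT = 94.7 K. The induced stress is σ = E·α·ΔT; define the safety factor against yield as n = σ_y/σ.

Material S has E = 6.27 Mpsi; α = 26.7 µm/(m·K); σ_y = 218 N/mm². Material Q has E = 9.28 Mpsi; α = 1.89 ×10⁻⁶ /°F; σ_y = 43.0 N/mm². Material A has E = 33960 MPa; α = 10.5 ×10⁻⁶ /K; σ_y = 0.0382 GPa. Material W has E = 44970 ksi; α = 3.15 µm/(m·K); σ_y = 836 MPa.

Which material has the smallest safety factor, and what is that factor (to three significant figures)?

material A, n = 1.13

Per material, after unit conversion:
  material S: E = 43.23, α = 26.7, σ_y = 218.0 → σ = 109 MPa, n = 1.99
  material Q: E = 63.98, α = 3.40, σ_y = 43.00 → σ = 20.6 MPa, n = 2.09
  material A: E = 33.96, α = 10.5, σ_y = 38.20 → σ = 33.8 MPa, n = 1.13
  material W: E = 310.1, α = 3.15, σ_y = 836.0 → σ = 92.5 MPa, n = 9.04
The minimum is material A at n = 1.13.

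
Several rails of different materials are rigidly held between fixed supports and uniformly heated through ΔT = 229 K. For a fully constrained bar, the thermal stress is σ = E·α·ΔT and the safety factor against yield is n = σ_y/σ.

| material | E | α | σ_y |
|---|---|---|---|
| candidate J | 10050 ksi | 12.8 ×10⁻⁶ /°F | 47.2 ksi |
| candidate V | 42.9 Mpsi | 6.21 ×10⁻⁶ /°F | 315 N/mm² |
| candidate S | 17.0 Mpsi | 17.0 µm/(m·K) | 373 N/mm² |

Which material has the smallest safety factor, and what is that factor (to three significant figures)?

candidate V, n = 0.416

Per material, after unit conversion:
  candidate J: E = 69.29, α = 23.0, σ_y = 325.4 → σ = 366 MPa, n = 0.890
  candidate V: E = 295.8, α = 11.2, σ_y = 315.0 → σ = 757 MPa, n = 0.416
  candidate S: E = 117.2, α = 17.0, σ_y = 373.0 → σ = 456 MPa, n = 0.817
Smallest n: candidate V with n = 0.416.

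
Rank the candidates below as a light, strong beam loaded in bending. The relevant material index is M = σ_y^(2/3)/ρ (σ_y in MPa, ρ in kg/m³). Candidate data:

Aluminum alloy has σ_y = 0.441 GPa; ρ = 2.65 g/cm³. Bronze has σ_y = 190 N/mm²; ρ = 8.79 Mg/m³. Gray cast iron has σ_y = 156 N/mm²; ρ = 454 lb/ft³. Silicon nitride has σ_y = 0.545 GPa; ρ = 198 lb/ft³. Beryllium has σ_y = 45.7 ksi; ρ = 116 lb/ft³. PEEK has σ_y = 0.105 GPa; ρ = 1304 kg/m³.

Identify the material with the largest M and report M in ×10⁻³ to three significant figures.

beryllium, M = 24.9×10⁻³

Putting every candidate on a common basis:
  aluminum alloy: σ_y = 441.0 MPa, ρ = 2650 kg/m³
  bronze: σ_y = 190.0 MPa, ρ = 8790 kg/m³
  gray cast iron: σ_y = 156.0 MPa, ρ = 7272 kg/m³
  silicon nitride: σ_y = 545.0 MPa, ρ = 3172 kg/m³
  beryllium: σ_y = 315.1 MPa, ρ = 1858 kg/m³
  PEEK: σ_y = 105.0 MPa, ρ = 1304 kg/m³
  beryllium: M = 24.9×10⁻³
  aluminum alloy: M = 21.9×10⁻³
  silicon nitride: M = 21.0×10⁻³
  PEEK: M = 17.1×10⁻³
  gray cast iron: M = 3.98×10⁻³
  bronze: M = 3.76×10⁻³
Beryllium ranks first.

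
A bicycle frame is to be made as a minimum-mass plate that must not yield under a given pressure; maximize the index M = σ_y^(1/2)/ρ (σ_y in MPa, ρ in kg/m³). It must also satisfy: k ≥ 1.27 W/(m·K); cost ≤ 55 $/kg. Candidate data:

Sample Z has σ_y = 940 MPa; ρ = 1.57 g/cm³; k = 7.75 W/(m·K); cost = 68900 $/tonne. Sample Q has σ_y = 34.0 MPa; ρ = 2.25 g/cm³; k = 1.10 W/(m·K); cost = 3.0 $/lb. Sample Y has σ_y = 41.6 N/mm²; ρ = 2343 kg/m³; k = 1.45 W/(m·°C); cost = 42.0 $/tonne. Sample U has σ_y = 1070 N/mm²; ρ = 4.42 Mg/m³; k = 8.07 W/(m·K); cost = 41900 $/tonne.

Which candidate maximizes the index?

sample U

Screen on constraints: k ≥ 1.27 W/(m·K); cost ≤ 55 $/kg. Survivors: sample Y, sample U.
Putting every candidate on a common basis:
  sample Y: σ_y = 41.60 MPa, ρ = 2343 kg/m³
  sample U: σ_y = 1070 MPa, ρ = 4420 kg/m³
  sample U: M = 7.40×10⁻³
  sample Y: M = 2.75×10⁻³
The maximum is for sample U.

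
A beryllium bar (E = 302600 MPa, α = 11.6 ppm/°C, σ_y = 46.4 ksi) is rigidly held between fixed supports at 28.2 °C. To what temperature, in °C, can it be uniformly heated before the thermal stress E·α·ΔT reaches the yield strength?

119 °C

E = 302600 MPa = 302.6 GPa.
σ_y = 46.4 ksi = 319.9 MPa.
E·α·ΔT = 319.9 MPa ⇒ ΔT = 319.9 / (302.6×10³ × 11.6×10⁻⁶) = 91.14 K.
T = 28.2 + 91.14 = 119.3 °C.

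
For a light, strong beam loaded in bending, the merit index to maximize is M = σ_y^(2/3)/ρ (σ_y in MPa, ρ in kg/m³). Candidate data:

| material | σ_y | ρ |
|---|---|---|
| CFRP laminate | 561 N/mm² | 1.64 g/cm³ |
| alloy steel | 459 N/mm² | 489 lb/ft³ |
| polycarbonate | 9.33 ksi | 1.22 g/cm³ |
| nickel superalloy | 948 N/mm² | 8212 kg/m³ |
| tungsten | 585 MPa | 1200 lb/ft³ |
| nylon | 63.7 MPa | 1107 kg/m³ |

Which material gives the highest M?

Putting every candidate on a common basis:
  CFRP laminate: σ_y = 561.0 MPa, ρ = 1640 kg/m³
  alloy steel: σ_y = 459.0 MPa, ρ = 7833 kg/m³
  polycarbonate: σ_y = 64.33 MPa, ρ = 1220 kg/m³
  nickel superalloy: σ_y = 948.0 MPa, ρ = 8212 kg/m³
  tungsten: σ_y = 585.0 MPa, ρ = 19220 kg/m³
  nylon: σ_y = 63.70 MPa, ρ = 1107 kg/m³
  CFRP laminate: M = 41.5×10⁻³
  nylon: M = 14.4×10⁻³
  polycarbonate: M = 13.2×10⁻³
  nickel superalloy: M = 11.8×10⁻³
  alloy steel: M = 7.60×10⁻³
  tungsten: M = 3.64×10⁻³
CFRP laminate has the largest M.

CFRP laminate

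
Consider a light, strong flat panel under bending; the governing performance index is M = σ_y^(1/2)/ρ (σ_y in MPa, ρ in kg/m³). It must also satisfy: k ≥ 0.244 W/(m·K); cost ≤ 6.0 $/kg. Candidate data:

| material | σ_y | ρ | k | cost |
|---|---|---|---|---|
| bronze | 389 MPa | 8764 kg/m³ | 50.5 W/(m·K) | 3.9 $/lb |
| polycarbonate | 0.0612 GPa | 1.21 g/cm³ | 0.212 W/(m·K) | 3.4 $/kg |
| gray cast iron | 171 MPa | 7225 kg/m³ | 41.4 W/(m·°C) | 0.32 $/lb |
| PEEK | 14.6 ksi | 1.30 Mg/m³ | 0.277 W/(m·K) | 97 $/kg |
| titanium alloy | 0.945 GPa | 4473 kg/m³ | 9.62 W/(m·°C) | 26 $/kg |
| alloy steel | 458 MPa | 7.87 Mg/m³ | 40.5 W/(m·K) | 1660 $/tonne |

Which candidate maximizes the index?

alloy steel

Screen on constraints: k ≥ 0.244 W/(m·K); cost ≤ 6.0 $/kg. Survivors: gray cast iron, alloy steel.
Normalizing units and computing the index:
  gray cast iron: σ_y = 171.0 MPa, ρ = 7225 kg/m³
  alloy steel: σ_y = 458.0 MPa, ρ = 7870 kg/m³
  alloy steel: M = 2.72×10⁻³
  gray cast iron: M = 1.81×10⁻³
Alloy steel ranks first.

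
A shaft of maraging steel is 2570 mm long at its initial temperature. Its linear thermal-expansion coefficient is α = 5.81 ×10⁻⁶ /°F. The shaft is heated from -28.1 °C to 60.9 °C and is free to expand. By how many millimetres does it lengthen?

Convert α: 5.81×10⁻⁶/°F × (9/5) = 10.5×10⁻⁶/K.
ΔT = 60.9 − (-28.1) = 89.00 K.
ΔL = α·L₀·ΔT = 10.5×10⁻⁶ × 2570 mm × 89.00 K = 2.39 mm.

2.39 mm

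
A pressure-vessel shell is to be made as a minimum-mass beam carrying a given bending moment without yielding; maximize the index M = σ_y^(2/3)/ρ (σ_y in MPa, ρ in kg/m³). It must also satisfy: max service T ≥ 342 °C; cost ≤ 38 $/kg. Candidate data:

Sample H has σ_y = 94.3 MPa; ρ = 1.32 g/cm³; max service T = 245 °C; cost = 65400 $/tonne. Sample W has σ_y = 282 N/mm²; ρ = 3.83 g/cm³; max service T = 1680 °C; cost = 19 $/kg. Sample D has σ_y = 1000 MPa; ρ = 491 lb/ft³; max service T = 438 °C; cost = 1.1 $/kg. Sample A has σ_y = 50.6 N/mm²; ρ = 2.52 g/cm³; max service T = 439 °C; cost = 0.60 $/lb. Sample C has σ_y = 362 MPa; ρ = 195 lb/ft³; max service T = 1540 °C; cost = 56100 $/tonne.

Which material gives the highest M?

sample D

Screen on constraints: max service T ≥ 342 °C; cost ≤ 38 $/kg. Survivors: sample W, sample D, sample A.
Normalizing units and computing the index:
  sample W: σ_y = 282.0 MPa, ρ = 3830 kg/m³
  sample D: σ_y = 1000 MPa, ρ = 7865 kg/m³
  sample A: σ_y = 50.60 MPa, ρ = 2520 kg/m³
  sample D: M = 12.7×10⁻³
  sample W: M = 11.2×10⁻³
  sample A: M = 5.43×10⁻³
The maximum is for sample D.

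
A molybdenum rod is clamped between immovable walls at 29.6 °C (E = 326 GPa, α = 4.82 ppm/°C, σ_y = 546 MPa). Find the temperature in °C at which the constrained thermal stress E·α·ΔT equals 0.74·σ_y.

E·α·ΔT = 404.0 MPa ⇒ ΔT = 404.0 / (326.0×10³ × 4.82×10⁻⁶) = 257.1 K.
T = 29.6 + 257.1 = 286.7 °C.

287 °C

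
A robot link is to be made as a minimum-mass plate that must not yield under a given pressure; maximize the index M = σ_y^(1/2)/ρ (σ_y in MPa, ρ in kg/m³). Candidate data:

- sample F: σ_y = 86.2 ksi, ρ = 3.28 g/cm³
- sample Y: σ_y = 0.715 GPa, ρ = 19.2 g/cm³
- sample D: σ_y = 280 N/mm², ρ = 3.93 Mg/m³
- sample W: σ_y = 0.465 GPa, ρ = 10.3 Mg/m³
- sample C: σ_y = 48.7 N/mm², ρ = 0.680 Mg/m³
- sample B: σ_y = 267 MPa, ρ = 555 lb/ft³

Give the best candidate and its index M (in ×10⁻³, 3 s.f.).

sample C, M = 10.3×10⁻³

Normalizing units and computing the index:
  sample F: σ_y = 594.3 MPa, ρ = 3280 kg/m³
  sample Y: σ_y = 715.0 MPa, ρ = 19200 kg/m³
  sample D: σ_y = 280.0 MPa, ρ = 3930 kg/m³
  sample W: σ_y = 465.0 MPa, ρ = 10300 kg/m³
  sample C: σ_y = 48.70 MPa, ρ = 680.0 kg/m³
  sample B: σ_y = 267.0 MPa, ρ = 8890 kg/m³
  sample C: M = 10.3×10⁻³
  sample F: M = 7.43×10⁻³
  sample D: M = 4.26×10⁻³
  sample W: M = 2.09×10⁻³
  sample B: M = 1.84×10⁻³
  sample Y: M = 1.39×10⁻³
The maximum is for sample C.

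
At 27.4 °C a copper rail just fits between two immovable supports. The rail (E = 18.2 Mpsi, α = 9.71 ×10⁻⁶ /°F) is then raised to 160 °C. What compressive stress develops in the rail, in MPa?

E = 18.2 Mpsi = 125.5 GPa.
α = 9.71×10⁻⁶/°F × 9/5 = 17.5×10⁻⁶/K.
ΔT = 132.6 K. Constrained thermal stress σ = E·α·ΔT = 125.5×10³ MPa × 17.5×10⁻⁶ × 132.6 = 291 MPa (compressive).

291 MPa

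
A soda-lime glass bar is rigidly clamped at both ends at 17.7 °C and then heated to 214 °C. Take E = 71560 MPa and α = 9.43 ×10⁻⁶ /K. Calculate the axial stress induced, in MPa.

E = 71560 MPa = 71.56 GPa.
ΔT = 196.3 K. Constrained thermal stress σ = E·α·ΔT = 71.56×10³ MPa × 9.43×10⁻⁶ × 196.3 = 132 MPa (compressive).

132 MPa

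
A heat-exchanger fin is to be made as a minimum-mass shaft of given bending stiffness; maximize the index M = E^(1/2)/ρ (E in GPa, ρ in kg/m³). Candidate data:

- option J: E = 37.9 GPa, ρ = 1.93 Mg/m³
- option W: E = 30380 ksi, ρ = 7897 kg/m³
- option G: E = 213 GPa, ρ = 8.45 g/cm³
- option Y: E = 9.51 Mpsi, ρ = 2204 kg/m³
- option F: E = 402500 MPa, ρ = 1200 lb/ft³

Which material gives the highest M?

option Y

Putting every candidate on a common basis:
  option J: E = 37.90 GPa, ρ = 1930 kg/m³
  option W: E = 209.5 GPa, ρ = 7897 kg/m³
  option G: E = 213.0 GPa, ρ = 8450 kg/m³
  option Y: E = 65.57 GPa, ρ = 2204 kg/m³
  option F: E = 402.5 GPa, ρ = 19220 kg/m³
  option Y: M = 3.67×10⁻³
  option J: M = 3.19×10⁻³
  option W: M = 1.83×10⁻³
  option G: M = 1.73×10⁻³
  option F: M = 1.04×10⁻³
Option Y ranks first.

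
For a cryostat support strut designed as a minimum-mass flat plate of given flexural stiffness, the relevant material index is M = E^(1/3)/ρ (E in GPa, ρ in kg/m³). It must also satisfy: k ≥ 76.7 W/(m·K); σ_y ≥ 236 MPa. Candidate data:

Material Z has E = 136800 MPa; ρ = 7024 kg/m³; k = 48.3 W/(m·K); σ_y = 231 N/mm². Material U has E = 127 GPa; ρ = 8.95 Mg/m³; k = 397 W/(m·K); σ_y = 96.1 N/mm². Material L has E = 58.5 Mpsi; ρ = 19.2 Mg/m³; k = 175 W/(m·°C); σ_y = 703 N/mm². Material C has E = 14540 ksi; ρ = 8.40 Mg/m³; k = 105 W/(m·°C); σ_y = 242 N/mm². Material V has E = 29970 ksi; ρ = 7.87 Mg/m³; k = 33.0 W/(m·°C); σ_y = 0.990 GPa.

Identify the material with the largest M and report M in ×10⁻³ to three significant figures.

Screen on constraints: k ≥ 76.7 W/(m·K); σ_y ≥ 236 MPa. Survivors: material L, material C.
In SI units:
  material L: E = 403.3 GPa, ρ = 19200 kg/m³
  material C: E = 100.2 GPa, ρ = 8400 kg/m³
  material C: M = 0.553×10⁻³
  material L: M = 0.385×10⁻³
Material C has the largest M.

material C, M = 0.553×10⁻³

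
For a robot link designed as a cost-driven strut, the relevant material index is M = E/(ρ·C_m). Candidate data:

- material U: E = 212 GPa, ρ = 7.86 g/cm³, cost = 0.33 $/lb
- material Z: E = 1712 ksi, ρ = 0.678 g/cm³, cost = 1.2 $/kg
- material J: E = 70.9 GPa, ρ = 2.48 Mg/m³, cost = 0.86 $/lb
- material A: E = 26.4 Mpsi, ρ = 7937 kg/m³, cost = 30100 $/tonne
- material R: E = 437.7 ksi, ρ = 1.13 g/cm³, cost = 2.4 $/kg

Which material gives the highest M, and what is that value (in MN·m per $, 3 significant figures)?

In SI units:
  material U: E = 212.0 GPa, ρ = 7860 kg/m³, cost = 0.7275 $/kg
  material Z: E = 11.80 GPa, ρ = 678.0 kg/m³, cost = 1.200 $/kg
  material J: E = 70.90 GPa, ρ = 2480 kg/m³, cost = 1.896 $/kg
  material A: E = 182.0 GPa, ρ = 7937 kg/m³, cost = 30.10 $/kg
  material R: E = 3.018 GPa, ρ = 1130 kg/m³, cost = 2.400 $/kg
  material U: M = 37.1 MN·m per $
  material J: M = 15.1 MN·m per $
  material Z: M = 14.5 MN·m per $
  material R: M = 1.11 MN·m per $
  material A: M = 0.762 MN·m per $
The maximum is for material U.

material U, M = 37.1 MN·m per $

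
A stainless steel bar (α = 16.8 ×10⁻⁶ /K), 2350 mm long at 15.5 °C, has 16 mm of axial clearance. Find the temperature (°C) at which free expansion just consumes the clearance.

α·L₀·ΔT = 16.0 mm ⇒ ΔT = 16.0 / (16.8×10⁻⁶ × 2350.0) = 405.3 K.
T = 15.5 + 405.3 = 420.8 °C.

421 °C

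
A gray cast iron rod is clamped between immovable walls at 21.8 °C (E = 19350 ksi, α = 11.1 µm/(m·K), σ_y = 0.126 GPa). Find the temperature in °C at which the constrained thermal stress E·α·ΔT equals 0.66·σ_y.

E = 19350 ksi = 133.4 GPa.
σ_y = 0.126 GPa = 126.0 MPa.
E·α·ΔT = 83.16 MPa ⇒ ΔT = 83.16 / (133.4×10³ × 11.1×10⁻⁶) = 56.16 K.
T = 21.8 + 56.16 = 77.96 °C.

78.0 °C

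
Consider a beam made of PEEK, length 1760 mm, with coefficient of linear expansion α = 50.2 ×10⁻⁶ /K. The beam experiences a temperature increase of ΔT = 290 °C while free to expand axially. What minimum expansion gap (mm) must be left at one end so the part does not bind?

25.6 mm

ΔL = α·L₀·ΔT = 50.2×10⁻⁶ × 1760 mm × 290.0 K = 25.6 mm.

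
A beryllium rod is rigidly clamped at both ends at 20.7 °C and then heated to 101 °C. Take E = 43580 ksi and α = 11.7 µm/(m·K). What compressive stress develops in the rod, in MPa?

282 MPa

E = 43580 ksi = 300.5 GPa.
ΔT = 80.30 K. Constrained thermal stress σ = E·α·ΔT = 300.5×10³ MPa × 11.7×10⁻⁶ × 80.30 = 282 MPa (compressive).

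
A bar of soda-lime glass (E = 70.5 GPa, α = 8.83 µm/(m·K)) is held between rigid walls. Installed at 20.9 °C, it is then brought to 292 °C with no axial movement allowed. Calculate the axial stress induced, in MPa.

169 MPa

ΔT = 271.1 K. Constrained thermal stress σ = E·α·ΔT = 70.50×10³ MPa × 8.83×10⁻⁶ × 271.1 = 169 MPa (compressive).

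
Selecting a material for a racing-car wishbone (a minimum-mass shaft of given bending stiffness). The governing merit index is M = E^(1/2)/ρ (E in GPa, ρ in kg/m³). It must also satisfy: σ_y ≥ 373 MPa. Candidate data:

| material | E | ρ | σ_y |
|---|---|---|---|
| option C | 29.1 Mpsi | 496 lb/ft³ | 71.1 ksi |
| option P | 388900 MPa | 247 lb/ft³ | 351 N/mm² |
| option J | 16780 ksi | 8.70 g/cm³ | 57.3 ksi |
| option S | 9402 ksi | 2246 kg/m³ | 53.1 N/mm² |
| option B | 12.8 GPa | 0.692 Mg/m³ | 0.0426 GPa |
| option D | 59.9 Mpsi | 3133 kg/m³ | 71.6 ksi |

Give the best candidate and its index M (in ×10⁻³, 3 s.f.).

Screen on constraints: σ_y ≥ 373 MPa. Survivors: option C, option J, option D.
Normalizing units and computing the index:
  option C: E = 200.6 GPa, ρ = 7945 kg/m³
  option J: E = 115.7 GPa, ρ = 8700 kg/m³
  option D: E = 413.0 GPa, ρ = 3133 kg/m³
  option D: M = 6.49×10⁻³
  option C: M = 1.78×10⁻³
  option J: M = 1.24×10⁻³
Option D ranks first.

option D, M = 6.49×10⁻³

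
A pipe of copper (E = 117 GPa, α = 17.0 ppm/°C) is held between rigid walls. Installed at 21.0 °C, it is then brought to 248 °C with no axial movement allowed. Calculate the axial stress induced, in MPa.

ΔT = 227.0 K. Constrained thermal stress σ = E·α·ΔT = 117.0×10³ MPa × 17.0×10⁻⁶ × 227.0 = 452 MPa (compressive).

452 MPa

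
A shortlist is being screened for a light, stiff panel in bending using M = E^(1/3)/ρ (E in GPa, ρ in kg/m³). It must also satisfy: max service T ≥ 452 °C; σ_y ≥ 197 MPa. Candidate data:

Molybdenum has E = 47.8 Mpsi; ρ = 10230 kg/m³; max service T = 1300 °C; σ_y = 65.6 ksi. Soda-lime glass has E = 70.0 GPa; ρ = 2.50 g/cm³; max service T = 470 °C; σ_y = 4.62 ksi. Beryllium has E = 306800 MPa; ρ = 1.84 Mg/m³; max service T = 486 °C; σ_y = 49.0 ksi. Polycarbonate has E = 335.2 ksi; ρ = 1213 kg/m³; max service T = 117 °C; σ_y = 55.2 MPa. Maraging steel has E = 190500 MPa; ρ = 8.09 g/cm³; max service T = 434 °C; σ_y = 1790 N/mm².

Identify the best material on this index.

beryllium

Screen on constraints: max service T ≥ 452 °C; σ_y ≥ 197 MPa. Survivors: molybdenum, beryllium.
Convert each candidate to consistent units, then evaluate M:
  molybdenum: E = 329.6 GPa, ρ = 10230 kg/m³
  beryllium: E = 306.8 GPa, ρ = 1840 kg/m³
  beryllium: M = 3.67×10⁻³
  molybdenum: M = 0.675×10⁻³
Highest index: beryllium.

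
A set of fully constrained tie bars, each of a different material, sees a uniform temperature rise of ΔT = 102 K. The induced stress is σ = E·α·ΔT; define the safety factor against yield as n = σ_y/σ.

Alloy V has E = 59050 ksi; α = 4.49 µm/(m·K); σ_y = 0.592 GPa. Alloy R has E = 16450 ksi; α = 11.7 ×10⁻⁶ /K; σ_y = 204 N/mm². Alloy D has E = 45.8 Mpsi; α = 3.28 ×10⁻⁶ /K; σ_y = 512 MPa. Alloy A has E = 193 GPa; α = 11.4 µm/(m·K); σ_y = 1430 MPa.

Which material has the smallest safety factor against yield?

With everything in SI (GPa, ×10⁻⁶/K, MPa):
  alloy V: E = 407.1, α = 4.49, σ_y = 592.0 → σ = 186 MPa, n = 3.17
  alloy R: E = 113.4, α = 11.7, σ_y = 204.0 → σ = 135 MPa, n = 1.51
  alloy D: E = 315.8, α = 3.28, σ_y = 512.0 → σ = 106 MPa, n = 4.85
  alloy A: E = 193.0, α = 11.4, σ_y = 1430 → σ = 224 MPa, n = 6.37
Alloy R has the lowest safety factor, n = 1.51.

alloy R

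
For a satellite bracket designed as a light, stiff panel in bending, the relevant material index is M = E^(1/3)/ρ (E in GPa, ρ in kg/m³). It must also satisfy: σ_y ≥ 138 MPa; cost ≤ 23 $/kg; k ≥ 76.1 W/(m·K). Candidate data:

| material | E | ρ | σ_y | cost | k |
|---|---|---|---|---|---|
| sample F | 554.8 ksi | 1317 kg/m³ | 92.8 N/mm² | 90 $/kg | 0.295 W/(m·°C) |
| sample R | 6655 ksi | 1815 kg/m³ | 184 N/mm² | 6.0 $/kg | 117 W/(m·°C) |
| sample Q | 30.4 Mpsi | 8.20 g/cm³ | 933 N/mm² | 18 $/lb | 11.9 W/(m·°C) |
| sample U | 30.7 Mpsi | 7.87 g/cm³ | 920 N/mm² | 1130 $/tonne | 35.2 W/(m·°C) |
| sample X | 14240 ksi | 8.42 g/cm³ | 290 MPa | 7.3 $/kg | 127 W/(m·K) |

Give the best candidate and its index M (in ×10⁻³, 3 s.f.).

sample R, M = 1.97×10⁻³

Screen on constraints: σ_y ≥ 138 MPa; cost ≤ 23 $/kg; k ≥ 76.1 W/(m·K). Survivors: sample R, sample X.
In SI units:
  sample R: E = 45.88 GPa, ρ = 1815 kg/m³
  sample X: E = 98.18 GPa, ρ = 8420 kg/m³
  sample R: M = 1.97×10⁻³
  sample X: M = 0.548×10⁻³
Highest index: sample R.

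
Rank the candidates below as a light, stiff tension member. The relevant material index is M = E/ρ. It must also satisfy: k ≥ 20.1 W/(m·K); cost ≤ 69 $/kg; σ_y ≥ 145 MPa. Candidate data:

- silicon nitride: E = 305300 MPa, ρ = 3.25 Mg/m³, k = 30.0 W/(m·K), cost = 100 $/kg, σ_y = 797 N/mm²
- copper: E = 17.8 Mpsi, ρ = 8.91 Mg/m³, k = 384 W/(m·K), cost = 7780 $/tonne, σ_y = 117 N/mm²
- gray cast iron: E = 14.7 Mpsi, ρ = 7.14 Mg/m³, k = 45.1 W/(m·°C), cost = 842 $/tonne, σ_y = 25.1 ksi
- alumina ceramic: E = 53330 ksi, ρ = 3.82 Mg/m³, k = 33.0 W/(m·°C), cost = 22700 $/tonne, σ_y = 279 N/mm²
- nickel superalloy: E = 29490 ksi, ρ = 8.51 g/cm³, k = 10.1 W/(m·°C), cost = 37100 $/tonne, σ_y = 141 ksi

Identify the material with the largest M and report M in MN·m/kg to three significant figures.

Screen on constraints: k ≥ 20.1 W/(m·K); cost ≤ 69 $/kg; σ_y ≥ 145 MPa. Survivors: gray cast iron, alumina ceramic.
In SI units:
  gray cast iron: E = 101.4 GPa, ρ = 7140 kg/m³
  alumina ceramic: E = 367.7 GPa, ρ = 3820 kg/m³
  alumina ceramic: M = 96.3 MN·m/kg
  gray cast iron: M = 14.2 MN·m/kg
Highest index: alumina ceramic.

alumina ceramic, M = 96.3 MN·m/kg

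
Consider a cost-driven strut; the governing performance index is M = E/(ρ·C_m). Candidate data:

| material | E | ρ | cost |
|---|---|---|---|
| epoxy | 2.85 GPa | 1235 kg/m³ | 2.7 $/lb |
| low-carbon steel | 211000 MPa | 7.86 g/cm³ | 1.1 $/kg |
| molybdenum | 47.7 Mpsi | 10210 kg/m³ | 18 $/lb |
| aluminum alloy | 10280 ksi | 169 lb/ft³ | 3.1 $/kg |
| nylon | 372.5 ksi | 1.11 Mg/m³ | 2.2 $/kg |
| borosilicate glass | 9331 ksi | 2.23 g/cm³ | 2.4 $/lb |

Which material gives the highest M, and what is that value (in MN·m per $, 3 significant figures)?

low-carbon steel, M = 24.4 MN·m per $

Normalizing units and computing the index:
  epoxy: E = 2.850 GPa, ρ = 1235 kg/m³, cost = 5.952 $/kg
  low-carbon steel: E = 211.0 GPa, ρ = 7860 kg/m³, cost = 1.100 $/kg
  molybdenum: E = 328.9 GPa, ρ = 10210 kg/m³, cost = 39.68 $/kg
  aluminum alloy: E = 70.88 GPa, ρ = 2707 kg/m³, cost = 3.100 $/kg
  nylon: E = 2.568 GPa, ρ = 1110 kg/m³, cost = 2.200 $/kg
  borosilicate glass: E = 64.33 GPa, ρ = 2230 kg/m³, cost = 5.291 $/kg
  low-carbon steel: M = 24.4 MN·m per $
  aluminum alloy: M = 8.45 MN·m per $
  borosilicate glass: M = 5.45 MN·m per $
  nylon: M = 1.05 MN·m per $
  molybdenum: M = 0.812 MN·m per $
  epoxy: M = 0.388 MN·m per $
Highest index: low-carbon steel.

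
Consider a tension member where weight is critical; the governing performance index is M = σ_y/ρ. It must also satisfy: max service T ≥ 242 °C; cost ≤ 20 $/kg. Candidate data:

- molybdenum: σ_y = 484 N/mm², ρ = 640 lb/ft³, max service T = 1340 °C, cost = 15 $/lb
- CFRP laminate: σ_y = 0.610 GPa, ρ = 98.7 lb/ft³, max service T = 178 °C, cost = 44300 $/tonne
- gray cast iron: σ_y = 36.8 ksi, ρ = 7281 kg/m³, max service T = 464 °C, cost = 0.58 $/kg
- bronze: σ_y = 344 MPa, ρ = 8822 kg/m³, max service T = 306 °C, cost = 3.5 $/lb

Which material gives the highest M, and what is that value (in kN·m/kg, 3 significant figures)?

bronze, M = 39.0 kN·m/kg

Screen on constraints: max service T ≥ 242 °C; cost ≤ 20 $/kg. Survivors: gray cast iron, bronze.
Convert each candidate to consistent units, then evaluate M:
  gray cast iron: σ_y = 253.7 MPa, ρ = 7281 kg/m³
  bronze: σ_y = 344.0 MPa, ρ = 8822 kg/m³
  bronze: M = 39.0 kN·m/kg
  gray cast iron: M = 34.8 kN·m/kg
Bronze has the largest M.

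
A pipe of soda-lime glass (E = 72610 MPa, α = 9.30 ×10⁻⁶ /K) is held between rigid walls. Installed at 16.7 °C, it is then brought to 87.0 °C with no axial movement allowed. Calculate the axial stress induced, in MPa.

E = 72610 MPa = 72.61 GPa.
ΔT = 70.30 K. Constrained thermal stress σ = E·α·ΔT = 72.61×10³ MPa × 9.30×10⁻⁶ × 70.30 = 47.5 MPa (compressive).

47.5 MPa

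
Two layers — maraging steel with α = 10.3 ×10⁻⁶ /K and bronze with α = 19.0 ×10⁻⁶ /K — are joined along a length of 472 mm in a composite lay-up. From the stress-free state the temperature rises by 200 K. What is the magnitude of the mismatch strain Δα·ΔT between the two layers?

1.74×10⁻³

Δα = |10.3 − 19.0|×10⁻⁶/K = 8.70×10⁻⁶/K.
Mismatch strain = Δα·ΔT = 8.70×10⁻⁶ × 200.0 = 1.74×10⁻³.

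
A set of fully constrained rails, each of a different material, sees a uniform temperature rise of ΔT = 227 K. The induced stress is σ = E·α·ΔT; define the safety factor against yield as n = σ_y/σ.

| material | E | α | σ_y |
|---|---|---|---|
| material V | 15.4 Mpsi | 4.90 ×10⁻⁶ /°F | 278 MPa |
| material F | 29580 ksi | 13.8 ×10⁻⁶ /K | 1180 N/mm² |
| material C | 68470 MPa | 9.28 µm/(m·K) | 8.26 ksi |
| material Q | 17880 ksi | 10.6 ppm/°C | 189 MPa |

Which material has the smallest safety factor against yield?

Per material, after unit conversion:
  material V: E = 106.2, α = 8.82, σ_y = 278.0 → σ = 213 MPa, n = 1.31
  material F: E = 203.9, α = 13.8, σ_y = 1180 → σ = 639 MPa, n = 1.85
  material C: E = 68.47, α = 9.28, σ_y = 56.95 → σ = 144 MPa, n = 0.395
  material Q: E = 123.3, α = 10.6, σ_y = 189.0 → σ = 297 MPa, n = 0.637
Smallest n: material C with n = 0.395.

material C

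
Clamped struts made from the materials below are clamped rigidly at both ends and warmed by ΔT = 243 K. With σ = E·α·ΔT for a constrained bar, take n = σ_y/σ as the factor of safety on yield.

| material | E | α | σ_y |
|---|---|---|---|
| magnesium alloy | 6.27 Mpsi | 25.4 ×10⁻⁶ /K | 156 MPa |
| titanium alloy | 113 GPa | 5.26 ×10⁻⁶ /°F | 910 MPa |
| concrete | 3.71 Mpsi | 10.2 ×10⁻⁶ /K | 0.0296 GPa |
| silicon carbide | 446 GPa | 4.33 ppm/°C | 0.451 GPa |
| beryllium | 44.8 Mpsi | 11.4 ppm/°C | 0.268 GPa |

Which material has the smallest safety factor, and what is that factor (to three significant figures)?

beryllium, n = 0.313

Per material, after unit conversion:
  magnesium alloy: E = 43.23, α = 25.4, σ_y = 156.0 → σ = 267 MPa, n = 0.585
  titanium alloy: E = 113.0, α = 9.47, σ_y = 910.0 → σ = 260 MPa, n = 3.50
  concrete: E = 25.58, α = 10.2, σ_y = 29.60 → σ = 63.4 MPa, n = 0.467
  silicon carbide: E = 446.0, α = 4.33, σ_y = 451.0 → σ = 469 MPa, n = 0.961
  beryllium: E = 308.9, α = 11.4, σ_y = 268.0 → σ = 856 MPa, n = 0.313
Beryllium has the lowest safety factor, n = 0.313.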